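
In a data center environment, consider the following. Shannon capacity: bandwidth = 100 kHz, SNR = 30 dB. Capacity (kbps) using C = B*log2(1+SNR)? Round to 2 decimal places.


Given: B = 100 kHz, SNR = 30 dB
SNR linear = 10^(30/10) = 1000
1 + SNR = 1001
log2(1001) = 9.9672262588
C = 100 * 1000 * 9.9672262588 = 996722.6259 bps
C = 996.722626 kbps -> 996.72 kbps (2 dp)

996.72


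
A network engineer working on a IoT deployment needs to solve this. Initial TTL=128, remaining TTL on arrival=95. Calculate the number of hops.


Given: initial TTL = 128, received TTL = 95
Hops = initial TTL - received TTL
Hops = 128 - 95 = 33

33


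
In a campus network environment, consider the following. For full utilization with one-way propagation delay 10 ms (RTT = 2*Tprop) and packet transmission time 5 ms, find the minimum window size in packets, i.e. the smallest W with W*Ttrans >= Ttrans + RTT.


Given: Ttrans = 5 ms, RTT = 20 ms (= 2 * Tprop, Tprop = 10 ms)
Time until first ACK returns = Ttrans + RTT = 5 + 20 = 25 ms
Need W * Ttrans >= Ttrans + RTT  ->  W >= (Ttrans + RTT) / Ttrans
(Ttrans + RTT) / Ttrans = 25 / 5 = 5
W_min = ceil(5) = 5

5


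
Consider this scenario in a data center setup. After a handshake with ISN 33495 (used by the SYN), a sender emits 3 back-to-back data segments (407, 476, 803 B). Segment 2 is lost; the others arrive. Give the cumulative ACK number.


SYN uses sequence number 33495; first data byte = ISN + 1 = 33496.
Segment 1: SEQ = 33496, len = 407 B, covers [33496, 33902]
Segment 2: SEQ = 33903, len = 476 B, covers [33903, 34378] [LOST]
Segment 3: SEQ = 34379, len = 803 B, covers [34379, 35181]
In-order data received: bytes [33496, 33902] (segments 1..1).
Segment 2 missing -> gap begins at byte 33903; later segments buffered out of order.
Cumulative ACK = next expected in-order byte = 33496 + 407 = 33903

33903


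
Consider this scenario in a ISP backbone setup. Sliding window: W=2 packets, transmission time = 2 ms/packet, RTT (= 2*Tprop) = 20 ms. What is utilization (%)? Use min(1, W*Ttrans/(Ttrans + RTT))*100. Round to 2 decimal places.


Given: W = 2, Ttrans = 2 ms, RTT = 20 ms (= 2 * Tprop, Tprop = 10 ms)
Cycle time = Ttrans + RTT = 2 + 20 = 22 ms (first packet sent until its ACK returns)
W * Ttrans = 2 * 2 = 4 ms of sending per cycle
W * Ttrans / (Ttrans + RTT) = 4 / 22 = 0.181818
U = min(1, 0.181818) = 0.181818
U% = 18.18%

18.18


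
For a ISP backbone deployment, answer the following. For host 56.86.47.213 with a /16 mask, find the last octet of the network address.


Given: IP = 56.86.47.213, prefix = /16
Subnet mask = 255.255.0.0
Last octet of IP: 213
Last octet of mask: 0
Network last octet = 213 AND 0 = 0

0


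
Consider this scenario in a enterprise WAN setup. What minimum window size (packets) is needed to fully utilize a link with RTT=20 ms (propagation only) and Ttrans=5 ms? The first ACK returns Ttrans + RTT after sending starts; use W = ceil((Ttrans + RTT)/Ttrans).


Given: Ttrans = 5 ms, RTT = 20 ms (= 2 * Tprop, Tprop = 10 ms)
Time until first ACK returns = Ttrans + RTT = 5 + 20 = 25 ms
Need W * Ttrans >= Ttrans + RTT  ->  W >= (Ttrans + RTT) / Ttrans
(Ttrans + RTT) / Ttrans = 25 / 5 = 5
W_min = ceil(5) = 5

5


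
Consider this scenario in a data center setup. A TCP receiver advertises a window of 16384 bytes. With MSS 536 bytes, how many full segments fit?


Given: RWND = 16384 bytes, MSS = 536 bytes
Full segments = floor(RWND / MSS)
Full segments = floor(16384 / 536)
Full segments = floor(30.5672) = 30

30


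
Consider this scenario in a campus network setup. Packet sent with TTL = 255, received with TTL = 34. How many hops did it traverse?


Given: initial TTL = 255, received TTL = 34
Hops = initial TTL - received TTL
Hops = 255 - 34 = 221

221


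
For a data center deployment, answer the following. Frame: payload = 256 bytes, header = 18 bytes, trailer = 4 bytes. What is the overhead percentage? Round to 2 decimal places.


Given: payload = 256 B, header = 18 B, trailer = 4 B
Overhead bytes = header + trailer = 18 + 4 = 22
Total frame = payload + overhead = 256 + 22 = 278
Overhead % = 22 / 278 * 100 = 7.9137% -> 7.91% (2 dp)

7.91


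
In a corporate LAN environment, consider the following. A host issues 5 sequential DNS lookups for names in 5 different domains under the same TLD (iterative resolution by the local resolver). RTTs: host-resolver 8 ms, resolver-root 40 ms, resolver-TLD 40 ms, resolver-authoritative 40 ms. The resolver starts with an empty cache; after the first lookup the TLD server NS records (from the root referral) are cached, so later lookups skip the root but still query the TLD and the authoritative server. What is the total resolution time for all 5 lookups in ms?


Lookup 1 (cold cache): local + root + TLD + auth = 8 + 40 + 40 + 40 = 128 ms
Lookups 2..5 (TLD NS cached -> skip root; new domain -> still ask TLD and auth): local + TLD + auth = 8 + 40 + 40 = 88 ms each
Remaining 4 lookups: 4 * 88 = 352 ms
Total = 128 + 352 = 480 ms

480


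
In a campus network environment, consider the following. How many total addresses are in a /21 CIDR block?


Given: CIDR prefix /21
Host bits = 32 - 21 = 11
Total addresses = 2^11 = 2048

2048


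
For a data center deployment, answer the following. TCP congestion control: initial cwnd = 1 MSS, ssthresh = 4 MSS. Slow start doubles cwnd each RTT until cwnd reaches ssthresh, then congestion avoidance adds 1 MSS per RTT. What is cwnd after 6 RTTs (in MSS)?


RTT 0: cwnd = 1 MSS (initial)
RTT 1: cwnd = 2 MSS (slow start, doubled)
RTT 2: cwnd = 4 MSS (slow start, doubled)
RTT 3: cwnd = 5 MSS (congestion avoidance, +1)
RTT 4: cwnd = 6 MSS (congestion avoidance, +1)
RTT 5: cwnd = 7 MSS (congestion avoidance, +1)
RTT 6: cwnd = 8 MSS (congestion avoidance, +1)

8


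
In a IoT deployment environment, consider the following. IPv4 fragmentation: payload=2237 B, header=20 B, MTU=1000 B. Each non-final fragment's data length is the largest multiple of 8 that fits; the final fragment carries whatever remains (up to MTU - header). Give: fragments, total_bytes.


Max data per non-final fragment = floor((MTU - header)/8)*8 = floor((1000 - 20)/8)*8 = floor(980/8)*8 = 976 B
Final fragment needs no 8-byte alignment: it can carry up to MTU - header = 980 B
Non-final fragments needed = ceil((payload - 980) / 976) = ceil(1257/976) = ceil(1.2879) = 2
Number of fragments = 2 + 1 = 3
Fragment sizes (data): 2 * 976 B + 285 B (last, 285 <= 980 OK)
Total bytes sent = payload + n_frags * header = 2237 + 3*20 = 2237 + 60 = 2297 B

3, 2297


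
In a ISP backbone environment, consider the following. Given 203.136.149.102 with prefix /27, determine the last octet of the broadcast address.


Given: IP = 203.136.149.102, prefix = /27
Host bits = 32 - 27 = 5
Network last octet = 102 AND mask = 96
Host part size = 2^5 - 1 = 31
Broadcast last octet = 96 OR 31 = 127

127


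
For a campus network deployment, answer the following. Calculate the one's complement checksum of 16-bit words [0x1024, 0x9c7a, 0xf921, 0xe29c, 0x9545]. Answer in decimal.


Given words: [0x1024, 0x9c7a, 0xf921, 0xe29c, 0x9545]
Step 1: Sum all words
Raw sum = 4132 + 40058 + 63777 + 58012 + 38213 = 204192
Step 2: Fold carry: (7584 + 3) = 7587
One's complement = ~7587 & 0xFFFF = 57948

57948


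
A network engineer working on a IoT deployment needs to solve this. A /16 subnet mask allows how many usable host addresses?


Given: subnet mask /16
Host bits = 32 - 16 = 16
Total addresses = 2^16 = 65536
Usable hosts = 65536 - 2 (network + broadcast) = 65534

65534


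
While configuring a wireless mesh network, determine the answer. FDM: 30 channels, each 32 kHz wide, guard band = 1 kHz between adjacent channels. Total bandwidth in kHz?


Given: 30 channels, 32 kHz each, guard = 1 kHz
Channel bandwidth = 30 * 32 = 960 kHz
Guard bands = 29 gaps * 1 kHz = 29 kHz
Total = 960 + 29 = 989 kHz

989


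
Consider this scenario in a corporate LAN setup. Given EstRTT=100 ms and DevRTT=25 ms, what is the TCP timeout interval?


Given: EstRTT = 100 ms, DevRTT = 25 ms
Timeout = EstRTT + 4 * DevRTT
4 * DevRTT = 4 * 25 = 100
Timeout = 100 + 100 = 200 ms

200


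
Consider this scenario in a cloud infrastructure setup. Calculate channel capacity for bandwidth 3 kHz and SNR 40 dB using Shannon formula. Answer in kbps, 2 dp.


Given: B = 3 kHz, SNR = 40 dB
SNR linear = 10^(40/10) = 10000
1 + SNR = 10001
log2(10001) = 13.2878566418
C = 3 * 1000 * 13.2878566418 = 39863.5699 bps
C = 39.863570 kbps -> 39.86 kbps (2 dp)

39.86


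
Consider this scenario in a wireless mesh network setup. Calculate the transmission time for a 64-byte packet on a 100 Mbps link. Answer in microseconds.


Given: packet = 64 bytes, bandwidth = 100 Mbps
Packet in bits = 64 * 8 = 512 bits
Bandwidth = 100 * 10^6 = 100000000 bps
Time = 512 / 100000000 seconds
Time in us = 512 * 10^6 / 100000000 = 5.12

5.12


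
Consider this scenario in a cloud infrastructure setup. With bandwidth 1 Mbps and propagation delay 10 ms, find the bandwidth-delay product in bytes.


Given: bandwidth = 1 Mbps, delay = 10 ms
BDP in bits = 1 * 10^6 * 10 / 1000
BDP in bits = 10000
BDP in bytes = 10000 / 8 = 1250

1250


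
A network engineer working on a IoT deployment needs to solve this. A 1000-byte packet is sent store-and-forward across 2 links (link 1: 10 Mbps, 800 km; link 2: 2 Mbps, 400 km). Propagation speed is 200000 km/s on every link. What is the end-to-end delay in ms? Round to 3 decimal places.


Packet = 1000 bytes = 8000 bits. Store-and-forward: sum (t_trans + t_prop) per link.
Link 1: t_trans = 8000/(10*10^6) s = 0.8000 ms; t_prop = 800/200000 s = 4.0000 ms; subtotal = 4.8000 ms
Link 2: t_trans = 8000/(2*10^6) s = 4.0000 ms; t_prop = 400/200000 s = 2.0000 ms; subtotal = 6.0000 ms
End-to-end = 4.8000 + 6.0000 = 10.8000 ms -> 10.800 ms (3 dp)

10.800


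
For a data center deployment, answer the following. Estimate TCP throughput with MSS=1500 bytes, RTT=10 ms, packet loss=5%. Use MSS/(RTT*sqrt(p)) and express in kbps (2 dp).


Given: MSS = 1500 bytes, RTT = 10 ms, loss = 5%
RTT in seconds = 10 / 1000 = 0.01
Loss rate = 5% = 0.05
sqrt(loss) = sqrt(0.05) = 0.223606797750
Throughput (bytes/s) = 1500 / (0.01 * 0.223606797750) = 670820.3932
Throughput (kbps) = 670820.3932 * 8 / 1000 = 5366.563146 -> 5366.56 kbps (2 dp)

5366.56


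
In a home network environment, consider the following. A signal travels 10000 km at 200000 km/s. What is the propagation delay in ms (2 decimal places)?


Given: distance = 10000 km, speed = 200000 km/s
Delay = distance / speed = 10000 / 200000 seconds
Delay in ms = 10000 * 1000 / 200000
Delay = 50.0000 ms
Rounded to 2 dp = 50.00 ms

50.00


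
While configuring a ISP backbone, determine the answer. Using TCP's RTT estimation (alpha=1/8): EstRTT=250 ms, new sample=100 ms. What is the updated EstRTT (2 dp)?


Given: EstRTT = 250 ms, SampleRTT = 100 ms, alpha = 1/8
New EstRTT = (1 - alpha) * EstRTT + alpha * SampleRTT
(7/8) * 250 = 218.75
(1/8) * 100 = 12.5
New EstRTT = 218.75 + 12.5 = 231.25 ms -> 231.25 ms (2 dp)

231.25


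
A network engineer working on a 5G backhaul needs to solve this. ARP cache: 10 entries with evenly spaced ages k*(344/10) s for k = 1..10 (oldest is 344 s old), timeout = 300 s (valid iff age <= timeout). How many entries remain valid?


Ages are k * 344/10 s for k = 1..10 (spacing = 34.4000 s).
Entry k is valid iff k * 344/10 <= 300 iff k <= 10 * 300 / 344 = 8.7209
n_valid = floor(8.7209) = 8
(n_stale = 10 - 8 = 2)

8


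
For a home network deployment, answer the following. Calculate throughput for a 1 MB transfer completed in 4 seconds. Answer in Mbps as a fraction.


Given: file = 1 MB, time = 4 s
File in Mb = 1 * 8 = 8 Mb
Throughput = 8 / 4 Mbps
Throughput = 2 Mbps

2


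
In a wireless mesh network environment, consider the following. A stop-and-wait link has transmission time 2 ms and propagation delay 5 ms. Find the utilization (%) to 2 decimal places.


Given: Ttrans = 2 ms, Tprop = 5 ms
RTT = 2 * Tprop = 2 * 5 = 10 ms
U = Ttrans / (Ttrans + RTT)
U = 2 / (2 + 10)
U = 2 / 12 = 0.166667
U% = 16.67%

16.67


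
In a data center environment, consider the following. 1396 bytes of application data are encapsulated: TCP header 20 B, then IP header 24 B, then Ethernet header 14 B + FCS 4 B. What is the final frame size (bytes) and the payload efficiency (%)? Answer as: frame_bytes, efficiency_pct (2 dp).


TCP segment = 1396 + 20 = 1416 B
IP packet = 1416 + 24 = 1440 B
Ethernet frame = 1440 + 14 + 4 = 1458 B
Efficiency = app / frame = 1396 / 1458 = 0.957476 = 95.7476% -> 95.75% (2 dp)

1458, 95.75


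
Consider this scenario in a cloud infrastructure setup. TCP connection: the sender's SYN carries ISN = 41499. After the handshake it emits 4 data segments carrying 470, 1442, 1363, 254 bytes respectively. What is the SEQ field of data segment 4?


The SYN occupies sequence number ISN = 41499, so the first data byte is ISN + 1 = 41500.
SEQ of data segment i = (ISN + 1) + sum of payload sizes of segments 1..i-1.
Segment 1: SEQ = 41500, payload = 470 bytes
Segment 2: SEQ = 41970, payload = 1442 bytes
Segment 3: SEQ = 43412, payload = 1363 bytes
Segment 4: SEQ = 44775, payload = 254 bytes
SEQ of segment 4 = 41500 + 470 + 1442 + 1363 = 44775

44775


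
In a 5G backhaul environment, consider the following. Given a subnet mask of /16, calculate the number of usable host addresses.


Given: subnet mask /16
Host bits = 32 - 16 = 16
Total addresses = 2^16 = 65536
Usable hosts = 65536 - 2 (network + broadcast) = 65534

65534


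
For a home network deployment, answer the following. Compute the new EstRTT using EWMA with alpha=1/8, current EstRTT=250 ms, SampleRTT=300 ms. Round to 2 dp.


Given: EstRTT = 250 ms, SampleRTT = 300 ms, alpha = 1/8
New EstRTT = (1 - alpha) * EstRTT + alpha * SampleRTT
(7/8) * 250 = 218.75
(1/8) * 300 = 37.5
New EstRTT = 218.75 + 37.5 = 256.25 ms -> 256.25 ms (2 dp)

256.25


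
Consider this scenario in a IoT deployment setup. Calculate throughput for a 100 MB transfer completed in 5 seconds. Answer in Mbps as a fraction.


Given: file = 100 MB, time = 5 s
File in Mb = 100 * 8 = 800 Mb
Throughput = 800 / 5 Mbps
Throughput = 160 Mbps

160


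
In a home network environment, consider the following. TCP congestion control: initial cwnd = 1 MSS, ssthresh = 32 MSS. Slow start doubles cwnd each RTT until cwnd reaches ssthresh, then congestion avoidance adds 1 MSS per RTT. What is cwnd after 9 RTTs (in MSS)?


RTT 0: cwnd = 1 MSS (initial)
RTT 1: cwnd = 2 MSS (slow start, doubled)
RTT 2: cwnd = 4 MSS (slow start, doubled)
RTT 3: cwnd = 8 MSS (slow start, doubled)
RTT 4: cwnd = 16 MSS (slow start, doubled)
RTT 5: cwnd = 32 MSS (slow start, doubled)
RTT 6: cwnd = 33 MSS (congestion avoidance, +1)
RTT 7: cwnd = 34 MSS (congestion avoidance, +1)
RTT 8: cwnd = 35 MSS (congestion avoidance, +1)
RTT 9: cwnd = 36 MSS (congestion avoidance, +1)

36


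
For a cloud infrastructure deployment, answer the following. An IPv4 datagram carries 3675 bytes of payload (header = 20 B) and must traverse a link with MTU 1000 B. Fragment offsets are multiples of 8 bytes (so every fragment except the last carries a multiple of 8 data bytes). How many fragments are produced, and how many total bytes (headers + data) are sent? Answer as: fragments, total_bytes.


Max data per non-final fragment = floor((MTU - header)/8)*8 = floor((1000 - 20)/8)*8 = floor(980/8)*8 = 976 B
Final fragment needs no 8-byte alignment: it can carry up to MTU - header = 980 B
Non-final fragments needed = ceil((payload - 980) / 976) = ceil(2695/976) = ceil(2.7613) = 3
Number of fragments = 3 + 1 = 4
Fragment sizes (data): 3 * 976 B + 747 B (last, 747 <= 980 OK)
Total bytes sent = payload + n_frags * header = 3675 + 4*20 = 3675 + 80 = 3755 B

4, 3755


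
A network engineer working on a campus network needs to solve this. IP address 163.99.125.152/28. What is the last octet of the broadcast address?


Given: IP = 163.99.125.152, prefix = /28
Host bits = 32 - 28 = 4
Network last octet = 152 AND mask = 144
Host part size = 2^4 - 1 = 15
Broadcast last octet = 144 OR 15 = 159

159


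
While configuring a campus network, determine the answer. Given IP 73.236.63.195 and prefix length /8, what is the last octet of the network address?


Given: IP = 73.236.63.195, prefix = /8
Subnet mask = 255.0.0.0
Last octet of IP: 195
Last octet of mask: 0
Network last octet = 195 AND 0 = 0

0


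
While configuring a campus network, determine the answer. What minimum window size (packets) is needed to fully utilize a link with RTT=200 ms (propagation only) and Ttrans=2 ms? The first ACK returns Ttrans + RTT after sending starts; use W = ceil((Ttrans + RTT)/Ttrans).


Given: Ttrans = 2 ms, RTT = 200 ms (= 2 * Tprop, Tprop = 100 ms)
Time until first ACK returns = Ttrans + RTT = 2 + 200 = 202 ms
Need W * Ttrans >= Ttrans + RTT  ->  W >= (Ttrans + RTT) / Ttrans
(Ttrans + RTT) / Ttrans = 202 / 2 = 101
W_min = ceil(101) = 101

101


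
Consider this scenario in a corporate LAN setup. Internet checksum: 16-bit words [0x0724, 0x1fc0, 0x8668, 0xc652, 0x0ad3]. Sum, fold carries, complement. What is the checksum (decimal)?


Given words: [0x0724, 0x1fc0, 0x8668, 0xc652, 0x0ad3]
Step 1: Sum all words
Raw sum = 1828 + 8128 + 34408 + 50770 + 2771 = 97905
Step 2: Fold carry: (32369 + 1) = 32370
One's complement = ~32370 & 0xFFFF = 33165

33165


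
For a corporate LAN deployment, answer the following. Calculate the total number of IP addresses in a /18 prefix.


Given: CIDR prefix /18
Host bits = 32 - 18 = 14
Total addresses = 2^14 = 16384

16384


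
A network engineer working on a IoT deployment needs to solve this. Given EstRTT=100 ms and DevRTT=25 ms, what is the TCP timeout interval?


Given: EstRTT = 100 ms, DevRTT = 25 ms
Timeout = EstRTT + 4 * DevRTT
4 * DevRTT = 4 * 25 = 100
Timeout = 100 + 100 = 200 ms

200


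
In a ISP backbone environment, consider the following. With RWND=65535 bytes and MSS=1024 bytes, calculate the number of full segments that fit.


Given: RWND = 65535 bytes, MSS = 1024 bytes
Full segments = floor(RWND / MSS)
Full segments = floor(65535 / 1024)
Full segments = floor(63.999) = 63

63


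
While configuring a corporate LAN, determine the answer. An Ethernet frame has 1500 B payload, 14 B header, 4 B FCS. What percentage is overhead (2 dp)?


Given: payload = 1500 B, header = 14 B, trailer = 4 B
Overhead bytes = header + trailer = 14 + 4 = 18
Total frame = payload + overhead = 1500 + 18 = 1518
Overhead % = 18 / 1518 * 100 = 1.1858% -> 1.19% (2 dp)

1.19


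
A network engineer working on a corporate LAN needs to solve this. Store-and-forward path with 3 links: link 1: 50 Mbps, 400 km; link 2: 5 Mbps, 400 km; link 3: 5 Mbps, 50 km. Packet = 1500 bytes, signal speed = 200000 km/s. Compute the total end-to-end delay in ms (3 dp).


Packet = 1500 bytes = 12000 bits. Store-and-forward: sum (t_trans + t_prop) per link.
Link 1: t_trans = 12000/(50*10^6) s = 0.2400 ms; t_prop = 400/200000 s = 2.0000 ms; subtotal = 2.2400 ms
Link 2: t_trans = 12000/(5*10^6) s = 2.4000 ms; t_prop = 400/200000 s = 2.0000 ms; subtotal = 4.4000 ms
Link 3: t_trans = 12000/(5*10^6) s = 2.4000 ms; t_prop = 50/200000 s = 0.2500 ms; subtotal = 2.6500 ms
End-to-end = 2.2400 + 4.4000 + 2.6500 = 9.2900 ms -> 9.290 ms (3 dp)

9.290


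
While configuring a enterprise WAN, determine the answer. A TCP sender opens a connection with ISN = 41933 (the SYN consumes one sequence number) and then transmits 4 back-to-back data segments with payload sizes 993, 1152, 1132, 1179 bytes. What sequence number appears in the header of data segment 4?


The SYN occupies sequence number ISN = 41933, so the first data byte is ISN + 1 = 41934.
SEQ of data segment i = (ISN + 1) + sum of payload sizes of segments 1..i-1.
Segment 1: SEQ = 41934, payload = 993 bytes
Segment 2: SEQ = 42927, payload = 1152 bytes
Segment 3: SEQ = 44079, payload = 1132 bytes
Segment 4: SEQ = 45211, payload = 1179 bytes
SEQ of segment 4 = 41934 + 993 + 1152 + 1132 = 45211

45211


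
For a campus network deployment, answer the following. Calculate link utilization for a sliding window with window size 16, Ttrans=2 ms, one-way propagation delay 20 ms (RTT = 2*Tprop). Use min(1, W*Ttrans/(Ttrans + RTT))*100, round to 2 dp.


Given: W = 16, Ttrans = 2 ms, RTT = 40 ms (= 2 * Tprop, Tprop = 20 ms)
Cycle time = Ttrans + RTT = 2 + 40 = 42 ms (first packet sent until its ACK returns)
W * Ttrans = 16 * 2 = 32 ms of sending per cycle
W * Ttrans / (Ttrans + RTT) = 32 / 42 = 0.761905
U = min(1, 0.761905) = 0.761905
U% = 76.19%

76.19


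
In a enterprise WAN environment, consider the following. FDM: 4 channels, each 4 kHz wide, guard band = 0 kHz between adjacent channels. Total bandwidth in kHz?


Given: 4 channels, 4 kHz each, guard = 0 kHz
Channel bandwidth = 4 * 4 = 16 kHz
Guard bands = 3 gaps * 0 kHz = 0 kHz
Total = 16 + 0 = 16 kHz

16


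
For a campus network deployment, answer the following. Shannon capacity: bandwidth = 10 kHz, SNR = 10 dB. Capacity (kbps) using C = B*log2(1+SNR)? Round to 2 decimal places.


Given: B = 10 kHz, SNR = 10 dB
SNR linear = 10^(10/10) = 10
1 + SNR = 11
log2(11) = 3.4594316186
C = 10 * 1000 * 3.4594316186 = 34594.3162 bps
C = 34.594316 kbps -> 34.59 kbps (2 dp)

34.59


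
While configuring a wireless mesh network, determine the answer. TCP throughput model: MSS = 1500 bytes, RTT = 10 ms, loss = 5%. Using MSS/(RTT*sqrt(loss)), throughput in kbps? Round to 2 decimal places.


Given: MSS = 1500 bytes, RTT = 10 ms, loss = 5%
RTT in seconds = 10 / 1000 = 0.01
Loss rate = 5% = 0.05
sqrt(loss) = sqrt(0.05) = 0.223606797750
Throughput (bytes/s) = 1500 / (0.01 * 0.223606797750) = 670820.3932
Throughput (kbps) = 670820.3932 * 8 / 1000 = 5366.563146 -> 5366.56 kbps (2 dp)

5366.56


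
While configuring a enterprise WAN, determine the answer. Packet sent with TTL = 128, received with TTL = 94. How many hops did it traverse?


Given: initial TTL = 128, received TTL = 94
Hops = initial TTL - received TTL
Hops = 128 - 94 = 34

34


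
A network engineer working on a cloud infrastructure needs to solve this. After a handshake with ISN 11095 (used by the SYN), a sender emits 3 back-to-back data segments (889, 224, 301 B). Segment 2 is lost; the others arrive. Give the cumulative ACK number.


SYN uses sequence number 11095; first data byte = ISN + 1 = 11096.
Segment 1: SEQ = 11096, len = 889 B, covers [11096, 11984]
Segment 2: SEQ = 11985, len = 224 B, covers [11985, 12208] [LOST]
Segment 3: SEQ = 12209, len = 301 B, covers [12209, 12509]
In-order data received: bytes [11096, 11984] (segments 1..1).
Segment 2 missing -> gap begins at byte 11985; later segments buffered out of order.
Cumulative ACK = next expected in-order byte = 11096 + 889 = 11985

11985


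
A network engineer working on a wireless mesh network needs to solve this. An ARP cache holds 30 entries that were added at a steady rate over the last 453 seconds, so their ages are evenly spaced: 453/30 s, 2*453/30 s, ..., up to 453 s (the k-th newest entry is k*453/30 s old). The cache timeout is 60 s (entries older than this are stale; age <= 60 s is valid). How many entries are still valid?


Ages are k * 453/30 s for k = 1..30 (spacing = 15.1000 s).
Entry k is valid iff k * 453/30 <= 60 iff k <= 30 * 60 / 453 = 3.9735
n_valid = floor(3.9735) = 3
(n_stale = 30 - 3 = 27)

3


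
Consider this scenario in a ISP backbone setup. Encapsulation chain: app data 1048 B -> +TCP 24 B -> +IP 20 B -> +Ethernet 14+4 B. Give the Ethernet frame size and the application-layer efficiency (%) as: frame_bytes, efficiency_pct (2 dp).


TCP segment = 1048 + 24 = 1072 B
IP packet = 1072 + 20 = 1092 B
Ethernet frame = 1092 + 14 + 4 = 1110 B
Efficiency = app / frame = 1048 / 1110 = 0.944144 = 94.4144% -> 94.41% (2 dp)

1110, 94.41


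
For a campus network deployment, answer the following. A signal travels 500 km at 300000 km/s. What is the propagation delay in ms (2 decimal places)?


Given: distance = 500 km, speed = 300000 km/s
Delay = distance / speed = 500 / 300000 seconds
Delay in ms = 500 * 1000 / 300000
Delay = 1.6667 ms
Rounded to 2 dp = 1.67 ms

1.67


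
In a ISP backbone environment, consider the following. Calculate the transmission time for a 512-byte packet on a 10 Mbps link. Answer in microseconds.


Given: packet = 512 bytes, bandwidth = 10 Mbps
Packet in bits = 512 * 8 = 4096 bits
Bandwidth = 10 * 10^6 = 10000000 bps
Time = 4096 / 10000000 seconds
Time in us = 4096 * 10^6 / 10000000 = 409.6

409.6


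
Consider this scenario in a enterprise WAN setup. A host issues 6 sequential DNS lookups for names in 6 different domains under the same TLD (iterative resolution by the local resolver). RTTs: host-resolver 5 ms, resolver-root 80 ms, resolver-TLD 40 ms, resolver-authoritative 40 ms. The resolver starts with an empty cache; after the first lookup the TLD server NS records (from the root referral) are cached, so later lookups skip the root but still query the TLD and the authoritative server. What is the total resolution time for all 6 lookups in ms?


Lookup 1 (cold cache): local + root + TLD + auth = 5 + 80 + 40 + 40 = 165 ms
Lookups 2..6 (TLD NS cached -> skip root; new domain -> still ask TLD and auth): local + TLD + auth = 5 + 40 + 40 = 85 ms each
Remaining 5 lookups: 5 * 85 = 425 ms
Total = 165 + 425 = 590 ms

590


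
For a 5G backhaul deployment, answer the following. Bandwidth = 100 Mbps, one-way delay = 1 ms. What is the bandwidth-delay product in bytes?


Given: bandwidth = 100 Mbps, delay = 1 ms
BDP in bits = 100 * 10^6 * 1 / 1000
BDP in bits = 100000
BDP in bytes = 100000 / 8 = 12500

12500


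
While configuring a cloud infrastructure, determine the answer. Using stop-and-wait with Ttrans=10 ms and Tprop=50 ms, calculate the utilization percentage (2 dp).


Given: Ttrans = 10 ms, Tprop = 50 ms
RTT = 2 * Tprop = 2 * 50 = 100 ms
U = Ttrans / (Ttrans + RTT)
U = 10 / (10 + 100)
U = 10 / 110 = 0.090909
U% = 9.09%

9.09


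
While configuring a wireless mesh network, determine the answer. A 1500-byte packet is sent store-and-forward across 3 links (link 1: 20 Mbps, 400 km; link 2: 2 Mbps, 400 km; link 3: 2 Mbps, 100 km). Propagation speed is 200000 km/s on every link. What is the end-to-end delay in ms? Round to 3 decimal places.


Packet = 1500 bytes = 12000 bits. Store-and-forward: sum (t_trans + t_prop) per link.
Link 1: t_trans = 12000/(20*10^6) s = 0.6000 ms; t_prop = 400/200000 s = 2.0000 ms; subtotal = 2.6000 ms
Link 2: t_trans = 12000/(2*10^6) s = 6.0000 ms; t_prop = 400/200000 s = 2.0000 ms; subtotal = 8.0000 ms
Link 3: t_trans = 12000/(2*10^6) s = 6.0000 ms; t_prop = 100/200000 s = 0.5000 ms; subtotal = 6.5000 ms
End-to-end = 2.6000 + 8.0000 + 6.5000 = 17.1000 ms -> 17.100 ms (3 dp)

17.100


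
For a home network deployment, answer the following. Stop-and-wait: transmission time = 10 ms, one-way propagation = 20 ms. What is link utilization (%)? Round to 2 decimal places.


Given: Ttrans = 10 ms, Tprop = 20 ms
RTT = 2 * Tprop = 2 * 20 = 40 ms
U = Ttrans / (Ttrans + RTT)
U = 10 / (10 + 40)
U = 10 / 50 = 0.2
U% = 20.00%

20.00


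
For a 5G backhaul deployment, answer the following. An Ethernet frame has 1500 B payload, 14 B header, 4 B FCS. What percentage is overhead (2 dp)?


Given: payload = 1500 B, header = 14 B, trailer = 4 B
Overhead bytes = header + trailer = 14 + 4 = 18
Total frame = payload + overhead = 1500 + 18 = 1518
Overhead % = 18 / 1518 * 100 = 1.1858% -> 1.19% (2 dp)

1.19


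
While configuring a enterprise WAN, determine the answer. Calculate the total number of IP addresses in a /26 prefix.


Given: CIDR prefix /26
Host bits = 32 - 26 = 6
Total addresses = 2^6 = 64

64


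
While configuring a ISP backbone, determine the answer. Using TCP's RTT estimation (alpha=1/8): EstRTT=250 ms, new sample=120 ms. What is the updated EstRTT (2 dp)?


Given: EstRTT = 250 ms, SampleRTT = 120 ms, alpha = 1/8
New EstRTT = (1 - alpha) * EstRTT + alpha * SampleRTT
(7/8) * 250 = 218.75
(1/8) * 120 = 15
New EstRTT = 218.75 + 15 = 233.75 ms -> 233.75 ms (2 dp)

233.75


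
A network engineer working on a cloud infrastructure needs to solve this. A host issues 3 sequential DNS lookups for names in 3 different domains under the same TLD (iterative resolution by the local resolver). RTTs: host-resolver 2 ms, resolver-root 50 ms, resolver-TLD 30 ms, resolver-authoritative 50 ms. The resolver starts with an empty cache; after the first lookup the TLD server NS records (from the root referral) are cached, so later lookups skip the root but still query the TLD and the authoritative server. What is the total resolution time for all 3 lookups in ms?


Lookup 1 (cold cache): local + root + TLD + auth = 2 + 50 + 30 + 50 = 132 ms
Lookups 2..3 (TLD NS cached -> skip root; new domain -> still ask TLD and auth): local + TLD + auth = 2 + 30 + 50 = 82 ms each
Remaining 2 lookups: 2 * 82 = 164 ms
Total = 132 + 164 = 296 ms

296


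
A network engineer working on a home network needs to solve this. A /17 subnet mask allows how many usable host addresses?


Given: subnet mask /17
Host bits = 32 - 17 = 15
Total addresses = 2^15 = 32768
Usable hosts = 32768 - 2 (network + broadcast) = 32766

32766


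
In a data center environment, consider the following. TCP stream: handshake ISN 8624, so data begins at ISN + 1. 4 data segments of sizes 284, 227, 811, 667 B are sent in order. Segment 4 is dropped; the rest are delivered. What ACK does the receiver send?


SYN uses sequence number 8624; first data byte = ISN + 1 = 8625.
Segment 1: SEQ = 8625, len = 284 B, covers [8625, 8908]
Segment 2: SEQ = 8909, len = 227 B, covers [8909, 9135]
Segment 3: SEQ = 9136, len = 811 B, covers [9136, 9946]
Segment 4: SEQ = 9947, len = 667 B, covers [9947, 10613] [LOST]
In-order data received: bytes [8625, 9946] (segments 1..3).
Segment 4 missing -> gap begins at byte 9947.
Cumulative ACK = next expected in-order byte = 8625 + 284 + 227 + 811 = 9947

9947


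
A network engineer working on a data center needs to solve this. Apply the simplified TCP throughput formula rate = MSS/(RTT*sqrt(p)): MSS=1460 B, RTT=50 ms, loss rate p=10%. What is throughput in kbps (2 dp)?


Given: MSS = 1460 bytes, RTT = 50 ms, loss = 10%
RTT in seconds = 50 / 1000 = 0.05
Loss rate = 10% = 0.1
sqrt(loss) = sqrt(0.1) = 0.316227766017
Throughput (bytes/s) = 1460 / (0.05 * 0.316227766017) = 92338.5077
Throughput (kbps) = 92338.5077 * 8 / 1000 = 738.708061 -> 738.71 kbps (2 dp)

738.71


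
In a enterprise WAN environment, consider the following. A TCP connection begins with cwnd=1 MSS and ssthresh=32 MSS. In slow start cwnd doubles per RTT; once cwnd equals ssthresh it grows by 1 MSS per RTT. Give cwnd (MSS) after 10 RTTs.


RTT 0: cwnd = 1 MSS (initial)
RTT 1: cwnd = 2 MSS (slow start, doubled)
RTT 2: cwnd = 4 MSS (slow start, doubled)
RTT 3: cwnd = 8 MSS (slow start, doubled)
RTT 4: cwnd = 16 MSS (slow start, doubled)
RTT 5: cwnd = 32 MSS (slow start, doubled)
RTT 6: cwnd = 33 MSS (congestion avoidance, +1)
RTT 7: cwnd = 34 MSS (congestion avoidance, +1)
RTT 8: cwnd = 35 MSS (congestion avoidance, +1)
RTT 9: cwnd = 36 MSS (congestion avoidance, +1)
RTT 10: cwnd = 37 MSS (congestion avoidance, +1)

37


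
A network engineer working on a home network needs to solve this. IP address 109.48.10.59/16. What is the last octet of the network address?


Given: IP = 109.48.10.59, prefix = /16
Subnet mask = 255.255.0.0
Last octet of IP: 59
Last octet of mask: 0
Network last octet = 59 AND 0 = 0

0


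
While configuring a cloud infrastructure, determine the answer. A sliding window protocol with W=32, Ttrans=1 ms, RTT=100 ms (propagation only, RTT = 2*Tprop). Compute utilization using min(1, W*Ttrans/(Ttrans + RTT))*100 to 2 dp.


Given: W = 32, Ttrans = 1 ms, RTT = 100 ms (= 2 * Tprop, Tprop = 50 ms)
Cycle time = Ttrans + RTT = 1 + 100 = 101 ms (first packet sent until its ACK returns)
W * Ttrans = 32 * 1 = 32 ms of sending per cycle
W * Ttrans / (Ttrans + RTT) = 32 / 101 = 0.316832
U = min(1, 0.316832) = 0.316832
U% = 31.68%

31.68


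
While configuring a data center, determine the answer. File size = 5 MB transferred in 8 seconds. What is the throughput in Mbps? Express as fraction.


Given: file = 5 MB, time = 8 s
File in Mb = 5 * 8 = 40 Mb
Throughput = 40 / 8 Mbps
Throughput = 5 Mbps

5


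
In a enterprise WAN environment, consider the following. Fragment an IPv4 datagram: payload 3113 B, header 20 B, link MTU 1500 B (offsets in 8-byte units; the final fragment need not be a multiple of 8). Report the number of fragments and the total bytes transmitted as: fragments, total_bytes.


Max data per non-final fragment = floor((MTU - header)/8)*8 = floor((1500 - 20)/8)*8 = floor(1480/8)*8 = 1480 B
Final fragment needs no 8-byte alignment: it can carry up to MTU - header = 1480 B
Non-final fragments needed = ceil((payload - 1480) / 1480) = ceil(1633/1480) = ceil(1.1034) = 2
Number of fragments = 2 + 1 = 3
Fragment sizes (data): 2 * 1480 B + 153 B (last, 153 <= 1480 OK)
Total bytes sent = payload + n_frags * header = 3113 + 3*20 = 3113 + 60 = 3173 B

3, 3173


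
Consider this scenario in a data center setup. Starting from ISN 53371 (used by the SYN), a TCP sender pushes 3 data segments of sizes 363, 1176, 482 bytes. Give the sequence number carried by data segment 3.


The SYN occupies sequence number ISN = 53371, so the first data byte is ISN + 1 = 53372.
SEQ of data segment i = (ISN + 1) + sum of payload sizes of segments 1..i-1.
Segment 1: SEQ = 53372, payload = 363 bytes
Segment 2: SEQ = 53735, payload = 1176 bytes
Segment 3: SEQ = 54911, payload = 482 bytes
SEQ of segment 3 = 53372 + 363 + 1176 = 54911

54911


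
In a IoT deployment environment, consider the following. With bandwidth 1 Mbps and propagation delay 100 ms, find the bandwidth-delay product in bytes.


Given: bandwidth = 1 Mbps, delay = 100 ms
BDP in bits = 1 * 10^6 * 100 / 1000
BDP in bits = 100000
BDP in bytes = 100000 / 8 = 12500

12500


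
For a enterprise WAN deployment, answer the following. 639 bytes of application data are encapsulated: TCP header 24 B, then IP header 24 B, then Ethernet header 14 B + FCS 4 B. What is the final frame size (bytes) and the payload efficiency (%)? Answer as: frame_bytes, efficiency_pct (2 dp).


TCP segment = 639 + 24 = 663 B
IP packet = 663 + 24 = 687 B
Ethernet frame = 687 + 14 + 4 = 705 B
Efficiency = app / frame = 639 / 705 = 0.906383 = 90.6383% -> 90.64% (2 dp)

705, 90.64


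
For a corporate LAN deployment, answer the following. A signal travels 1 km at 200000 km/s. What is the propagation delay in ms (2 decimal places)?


Given: distance = 1 km, speed = 200000 km/s
Delay = distance / speed = 1 / 200000 seconds
Delay in ms = 1 * 1000 / 200000
Delay = 0.0050 ms
Rounded to 2 dp = 0.01 ms

0.01


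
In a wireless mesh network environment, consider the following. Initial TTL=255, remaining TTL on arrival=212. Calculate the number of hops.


Given: initial TTL = 255, received TTL = 212
Hops = initial TTL - received TTL
Hops = 255 - 212 = 43

43


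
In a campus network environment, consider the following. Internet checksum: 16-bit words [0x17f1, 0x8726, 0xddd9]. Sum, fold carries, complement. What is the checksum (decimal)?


Given words: [0x17f1, 0x8726, 0xddd9]
Step 1: Sum all words
Raw sum = 6129 + 34598 + 56793 = 97520
Step 2: Fold carry: (31984 + 1) = 31985
One's complement = ~31985 & 0xFFFF = 33550

33550


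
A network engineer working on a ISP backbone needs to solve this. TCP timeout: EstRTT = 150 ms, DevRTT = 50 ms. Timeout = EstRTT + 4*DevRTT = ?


Given: EstRTT = 150 ms, DevRTT = 50 ms
Timeout = EstRTT + 4 * DevRTT
4 * DevRTT = 4 * 50 = 200
Timeout = 150 + 200 = 350 ms

350


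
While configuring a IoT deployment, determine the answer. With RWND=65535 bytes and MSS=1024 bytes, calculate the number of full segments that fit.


Given: RWND = 65535 bytes, MSS = 1024 bytes
Full segments = floor(RWND / MSS)
Full segments = floor(65535 / 1024)
Full segments = floor(63.999) = 63

63


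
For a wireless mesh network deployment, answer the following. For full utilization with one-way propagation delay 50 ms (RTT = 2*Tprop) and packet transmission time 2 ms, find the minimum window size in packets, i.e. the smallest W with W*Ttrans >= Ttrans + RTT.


Given: Ttrans = 2 ms, RTT = 100 ms (= 2 * Tprop, Tprop = 50 ms)
Time until first ACK returns = Ttrans + RTT = 2 + 100 = 102 ms
Need W * Ttrans >= Ttrans + RTT  ->  W >= (Ttrans + RTT) / Ttrans
(Ttrans + RTT) / Ttrans = 102 / 2 = 51
W_min = ceil(51) = 51

51


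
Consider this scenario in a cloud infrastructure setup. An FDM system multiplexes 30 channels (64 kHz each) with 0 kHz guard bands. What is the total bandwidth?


Given: 30 channels, 64 kHz each, guard = 0 kHz
Channel bandwidth = 30 * 64 = 1920 kHz
Guard bands = 29 gaps * 0 kHz = 0 kHz
Total = 1920 + 0 = 1920 kHz

1920


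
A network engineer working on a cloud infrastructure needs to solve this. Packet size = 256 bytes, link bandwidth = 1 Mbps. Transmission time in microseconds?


Given: packet = 256 bytes, bandwidth = 1 Mbps
Packet in bits = 256 * 8 = 2048 bits
Bandwidth = 1 * 10^6 = 1000000 bps
Time = 2048 / 1000000 seconds
Time in us = 2048 * 10^6 / 1000000 = 2048

2048


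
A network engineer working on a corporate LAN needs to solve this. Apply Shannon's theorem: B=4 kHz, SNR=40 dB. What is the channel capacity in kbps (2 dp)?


Given: B = 4 kHz, SNR = 40 dB
SNR linear = 10^(40/10) = 10000
1 + SNR = 10001
log2(10001) = 13.2878566418
C = 4 * 1000 * 13.2878566418 = 53151.4266 bps
C = 53.151427 kbps -> 53.15 kbps (2 dp)

53.15


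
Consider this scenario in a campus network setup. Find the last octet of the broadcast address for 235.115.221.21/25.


Given: IP = 235.115.221.21, prefix = /25
Host bits = 32 - 25 = 7
Network last octet = 21 AND mask = 0
Host part size = 2^7 - 1 = 127
Broadcast last octet = 0 OR 127 = 127

127


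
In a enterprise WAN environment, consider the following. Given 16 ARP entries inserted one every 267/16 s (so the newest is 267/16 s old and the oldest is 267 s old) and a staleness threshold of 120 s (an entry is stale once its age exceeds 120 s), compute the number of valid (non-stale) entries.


Ages are k * 267/16 s for k = 1..16 (spacing = 16.6875 s).
Entry k is valid iff k * 267/16 <= 120 iff k <= 16 * 120 / 267 = 7.1910
n_valid = floor(7.1910) = 7
(n_stale = 16 - 7 = 9)

7


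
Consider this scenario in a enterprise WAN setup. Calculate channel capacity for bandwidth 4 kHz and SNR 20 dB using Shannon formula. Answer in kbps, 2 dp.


Given: B = 4 kHz, SNR = 20 dB
SNR linear = 10^(20/10) = 100
1 + SNR = 101
log2(101) = 6.6582114828
C = 4 * 1000 * 6.6582114828 = 26632.8459 bps
C = 26.632846 kbps -> 26.63 kbps (2 dp)

26.63


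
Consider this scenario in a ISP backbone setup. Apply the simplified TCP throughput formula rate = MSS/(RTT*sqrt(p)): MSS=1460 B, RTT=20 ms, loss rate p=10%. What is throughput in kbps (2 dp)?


Given: MSS = 1460 bytes, RTT = 20 ms, loss = 10%
RTT in seconds = 20 / 1000 = 0.02
Loss rate = 10% = 0.1
sqrt(loss) = sqrt(0.1) = 0.316227766017
Throughput (bytes/s) = 1460 / (0.02 * 0.316227766017) = 230846.2692
Throughput (kbps) = 230846.2692 * 8 / 1000 = 1846.770154 -> 1846.77 kbps (2 dp)

1846.77


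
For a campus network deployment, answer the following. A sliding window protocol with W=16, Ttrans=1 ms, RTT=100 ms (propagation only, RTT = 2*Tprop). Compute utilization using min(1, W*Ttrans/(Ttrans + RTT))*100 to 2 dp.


Given: W = 16, Ttrans = 1 ms, RTT = 100 ms (= 2 * Tprop, Tprop = 50 ms)
Cycle time = Ttrans + RTT = 1 + 100 = 101 ms (first packet sent until its ACK returns)
W * Ttrans = 16 * 1 = 16 ms of sending per cycle
W * Ttrans / (Ttrans + RTT) = 16 / 101 = 0.158416
U = min(1, 0.158416) = 0.158416
U% = 15.84%

15.84


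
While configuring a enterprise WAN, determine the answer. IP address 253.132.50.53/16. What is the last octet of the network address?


Given: IP = 253.132.50.53, prefix = /16
Subnet mask = 255.255.0.0
Last octet of IP: 53
Last octet of mask: 0
Network last octet = 53 AND 0 = 0

0
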